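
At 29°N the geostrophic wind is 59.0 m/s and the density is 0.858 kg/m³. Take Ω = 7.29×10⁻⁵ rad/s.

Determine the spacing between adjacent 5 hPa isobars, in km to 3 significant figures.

140 km

Coriolis parameter at 29°N:
f = 2Ω sin φ = 2 × 7.29×10⁻⁵ × sin 29° = 7.07×10⁻⁵ s⁻¹
Geostrophic balance rearranged: |∂P/∂n| = f ρ V_g
|∂P/∂n| = 7.07×10⁻⁵ × 0.858 × 59.0 = 3.58×10⁻³ Pa/m
Isobar spacing: Δn = ΔP/|∂P/∂n| = 500 Pa / 3.58×10⁻³ Pa/m = 139734 m ≈ 140 km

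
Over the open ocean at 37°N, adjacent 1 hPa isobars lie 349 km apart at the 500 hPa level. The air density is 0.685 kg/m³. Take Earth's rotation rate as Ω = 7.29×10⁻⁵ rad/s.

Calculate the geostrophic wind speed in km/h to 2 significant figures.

Coriolis parameter at 37°N:
f = 2Ω sin φ = 2 × 7.29×10⁻⁵ × sin 37° = 8.77×10⁻⁵ s⁻¹
Pressure gradient: |∂P/∂n| = 100 Pa / 349000 m = 2.87×10⁻⁴ Pa/m
Geostrophic balance (pressure-gradient force = Coriolis force):
V_g = (1/(fρ)) |∂P/∂n| = 2.87×10⁻⁴ / (8.77×10⁻⁵ × 0.685) = 4.77 m/s
Converting: 4.77 m/s × 3.6 = 17 km/h

17 km/h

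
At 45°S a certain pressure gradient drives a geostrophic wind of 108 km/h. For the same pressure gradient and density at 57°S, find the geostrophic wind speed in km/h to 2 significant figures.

91 km/h

With the same pressure gradient and density, V_g ∝ 1/f ∝ 1/sin φ.
V₂ = V₁ · sin φ₁ / sin φ₂ = 108 × sin 45° / sin 57°
V₂ = 108 × 0.7071/0.8387 = 91 km/h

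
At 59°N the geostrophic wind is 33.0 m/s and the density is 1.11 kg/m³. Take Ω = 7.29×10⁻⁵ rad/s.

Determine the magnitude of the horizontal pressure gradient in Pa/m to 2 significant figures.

Coriolis parameter at 59°N:
f = 2Ω sin φ = 2 × 7.29×10⁻⁵ × sin 59° = 1.25×10⁻⁴ s⁻¹
Geostrophic balance rearranged: |∂P/∂n| = f ρ V_g
|∂P/∂n| = 1.25×10⁻⁴ × 1.11 × 33.0 = 4.58×10⁻³ Pa/m

4.6×10⁻³ Pa/m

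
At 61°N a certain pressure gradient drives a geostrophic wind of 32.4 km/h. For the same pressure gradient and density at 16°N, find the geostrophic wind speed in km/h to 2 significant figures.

100 km/h

With the same pressure gradient and density, V_g ∝ 1/f ∝ 1/sin φ.
V₂ = V₁ · sin φ₁ / sin φ₂ = 32.4 × sin 61° / sin 16°
V₂ = 32.4 × 0.8746/0.2756 = 100 km/h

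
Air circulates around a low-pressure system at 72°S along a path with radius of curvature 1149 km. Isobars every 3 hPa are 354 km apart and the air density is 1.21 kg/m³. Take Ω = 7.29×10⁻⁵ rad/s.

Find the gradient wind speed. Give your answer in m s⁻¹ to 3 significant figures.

Coriolis parameter at 72°S:
f = 2Ω sin φ = 2 × 7.29×10⁻⁵ × sin 72° = 1.39×10⁻⁴ s⁻¹
Pressure gradient: |∂P/∂n| = 300 Pa / 354000 m = 8.47×10⁻⁴ Pa/m
Geostrophic speed: V_g = |∂P/∂n|/(fρ) = 8.47×10⁻⁴/(1.39×10⁻⁴ × 1.21) = 5.05 m/s
Around a low, centrifugal force acts outward with Coriolis, so pressure-gradient force balances both:
(1/ρ)|∂P/∂n| = fV + V²/R  →  V² + fR·V − fR·V_g = 0
With fR = 1.39×10⁻⁴ × 1149×10³ m = 159 m/s:
V = [−fR + √((fR)² + 4 fR V_g)]/2 = [−159 + √(159² + 4×159×5.05)]/2 = 4.9 m/s
Subgeostrophic (V < V_g = 5.05 m/s), as expected around a low.

4.90 m s⁻¹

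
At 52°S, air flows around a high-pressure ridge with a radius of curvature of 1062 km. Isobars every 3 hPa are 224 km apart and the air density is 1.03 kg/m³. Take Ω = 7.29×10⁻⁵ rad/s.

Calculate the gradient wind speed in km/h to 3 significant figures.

45.4 km/h

Coriolis parameter at 52°S:
f = 2Ω sin φ = 2 × 7.29×10⁻⁵ × sin 52° = 1.15×10⁻⁴ s⁻¹
Pressure gradient: |∂P/∂n| = 300 Pa / 224000 m = 1.34×10⁻³ Pa/m
Geostrophic speed: V_g = |∂P/∂n|/(fρ) = 1.34×10⁻³/(1.15×10⁻⁴ × 1.03) = 11.3 m/s
Around a high, pressure-gradient force acts outward with centrifugal, so Coriolis balances both:
fV = (1/ρ)|∂P/∂n| + V²/R  →  V² − fR·V + fR·V_g = 0
With fR = 1.15×10⁻⁴ × 1062×10³ m = 122 m/s:
V = [fR − √((fR)² − 4 fR V_g)]/2 = [122 − √(122² − 4×122×11.3)]/2 = 12.6 m/s
Supergeostrophic (V > V_g = 11.3 m/s), as expected around a high.
Converting: 12.6 m/s × 3.6 = 45.4 km/h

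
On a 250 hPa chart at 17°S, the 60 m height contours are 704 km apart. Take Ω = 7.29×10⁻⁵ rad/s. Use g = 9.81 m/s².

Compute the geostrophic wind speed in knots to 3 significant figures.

Coriolis parameter at 17°S:
f = 2Ω sin φ = 2 × 7.29×10⁻⁵ × sin 17° = 4.26×10⁻⁵ s⁻¹
Height gradient: |∂Z/∂n| = 60 m / 704000 m = 8.52×10⁻⁵
On a pressure surface, geostrophic balance gives V_g = (g/f)|∂Z/∂n|:
V_g = 9.81 × 8.52×10⁻⁵ / 4.26×10⁻⁵ = 19.6 m/s
Converting: 19.6 m/s × 1.944 = 38.1 knots

38.1 knots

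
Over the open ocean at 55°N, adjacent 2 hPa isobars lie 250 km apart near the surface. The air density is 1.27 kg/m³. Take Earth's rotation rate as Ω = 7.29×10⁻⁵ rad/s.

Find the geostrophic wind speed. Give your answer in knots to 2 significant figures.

10 knots

Coriolis parameter at 55°N:
f = 2Ω sin φ = 2 × 7.29×10⁻⁵ × sin 55° = 1.19×10⁻⁴ s⁻¹
Pressure gradient: |∂P/∂n| = 200 Pa / 250000 m = 8.00×10⁻⁴ Pa/m
Geostrophic balance (pressure-gradient force = Coriolis force):
V_g = (1/(fρ)) |∂P/∂n| = 8.00×10⁻⁴ / (1.19×10⁻⁴ × 1.27) = 5.27 m/s
Converting: 5.27 m/s × 1.944 = 10 knots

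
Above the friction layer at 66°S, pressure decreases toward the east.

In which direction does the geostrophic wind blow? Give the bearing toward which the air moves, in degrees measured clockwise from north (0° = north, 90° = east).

000°

The pressure-gradient force points toward the east (bearing 090°).
Geostrophic balance: in the Southern Hemisphere the Coriolis force deflects motion to the left, so the geostrophic wind blows 90° to the left of the pressure-gradient force (low pressure on the right).
Rotating 090° by 90° counterclockwise gives 000° — the wind blows toward the north.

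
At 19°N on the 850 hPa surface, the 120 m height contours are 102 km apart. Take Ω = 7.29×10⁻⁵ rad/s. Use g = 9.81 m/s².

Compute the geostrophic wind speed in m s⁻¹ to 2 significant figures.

240 m s⁻¹

Coriolis parameter at 19°N:
f = 2Ω sin φ = 2 × 7.29×10⁻⁵ × sin 19° = 4.75×10⁻⁵ s⁻¹
Height gradient: |∂Z/∂n| = 120 m / 102000 m = 1.18×10⁻³
On a pressure surface, geostrophic balance gives V_g = (g/f)|∂Z/∂n|:
V_g = 9.81 × 1.18×10⁻³ / 4.75×10⁻⁵ = 243 m/s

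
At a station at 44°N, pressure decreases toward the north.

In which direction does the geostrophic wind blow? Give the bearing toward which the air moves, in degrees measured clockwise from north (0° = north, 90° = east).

The pressure-gradient force points toward the north (bearing 000°).
Geostrophic balance: in the Northern Hemisphere the Coriolis force deflects motion to the right, so the geostrophic wind blows 90° to the right of the pressure-gradient force (low pressure on the left).
Rotating 000° by 90° clockwise gives 090° — the wind blows toward the east.

090°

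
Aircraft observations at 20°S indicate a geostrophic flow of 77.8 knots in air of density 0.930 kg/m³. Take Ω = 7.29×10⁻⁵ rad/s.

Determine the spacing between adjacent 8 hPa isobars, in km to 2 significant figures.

Coriolis parameter at 20°S:
f = 2Ω sin φ = 2 × 7.29×10⁻⁵ × sin 20° = 4.99×10⁻⁵ s⁻¹
Wind speed in SI: 77.8 knots = 40.0 m/s
Geostrophic balance rearranged: |∂P/∂n| = f ρ V_g
|∂P/∂n| = 4.99×10⁻⁵ × 0.930 × 40.0 = 1.86×10⁻³ Pa/m
Isobar spacing: Δn = ΔP/|∂P/∂n| = 800 Pa / 1.86×10⁻³ Pa/m = 431003 m ≈ 430 km

430 km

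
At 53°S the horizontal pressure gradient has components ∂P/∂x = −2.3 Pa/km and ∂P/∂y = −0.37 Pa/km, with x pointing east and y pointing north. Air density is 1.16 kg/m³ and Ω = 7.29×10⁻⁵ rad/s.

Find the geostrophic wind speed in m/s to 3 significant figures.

17.2 m/s

Coriolis parameter at 53°S:
f = 2Ω sin φ = 2 × 7.29×10⁻⁵ × sin 53° = 1.16×10⁻⁴ s⁻¹
In the Southern Hemisphere f is negative: f = −1.16×10⁻⁴ s⁻¹.
Component geostrophic relations (x east, y north):
u_g = −(1/(fρ)) ∂P/∂y,  v_g = (1/(fρ)) ∂P/∂x
u_g = −(−0.37×10⁻³)/(−1.16×10⁻⁴ × 1.16) = −2.74 m/s;  v_g = (−2.3×10⁻³)/(−1.16×10⁻⁴ × 1.16) = 17.0 m/s
|V_g| = √(u_g² + v_g²) = 17.2 m/s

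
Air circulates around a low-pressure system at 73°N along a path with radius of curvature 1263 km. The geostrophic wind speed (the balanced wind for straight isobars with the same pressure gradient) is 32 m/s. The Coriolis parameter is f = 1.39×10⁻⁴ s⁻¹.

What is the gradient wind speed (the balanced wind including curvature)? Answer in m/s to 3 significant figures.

Around a low, centrifugal force acts outward with Coriolis, so pressure-gradient force balances both:
(1/ρ)|∂P/∂n| = fV + V²/R  →  V² + fR·V − fR·V_g = 0
With fR = 1.39×10⁻⁴ × 1263×10³ m = 176 m/s:
V = [−fR + √((fR)² + 4 fR V_g)]/2 = [−176 + √(176² + 4×176×32)]/2 = 27.6 m/s
Subgeostrophic (V < V_g = 32 m/s), as expected around a low.

27.6 m/s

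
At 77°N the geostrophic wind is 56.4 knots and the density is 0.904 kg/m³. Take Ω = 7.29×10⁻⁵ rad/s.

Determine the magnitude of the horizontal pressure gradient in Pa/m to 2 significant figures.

Coriolis parameter at 77°N:
f = 2Ω sin φ = 2 × 7.29×10⁻⁵ × sin 77° = 1.42×10⁻⁴ s⁻¹
Wind speed in SI: 56.4 knots = 29.0 m/s
Geostrophic balance rearranged: |∂P/∂n| = f ρ V_g
|∂P/∂n| = 1.42×10⁻⁴ × 0.904 × 29.0 = 3.73×10⁻³ Pa/m

3.7×10⁻³ Pa/m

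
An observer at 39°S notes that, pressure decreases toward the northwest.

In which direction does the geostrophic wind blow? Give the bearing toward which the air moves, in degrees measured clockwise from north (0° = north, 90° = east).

The pressure-gradient force points toward the northwest (bearing 315°).
Geostrophic balance: in the Southern Hemisphere the Coriolis force deflects motion to the left, so the geostrophic wind blows 90° to the left of the pressure-gradient force (low pressure on the right).
Rotating 315° by 90° counterclockwise gives 225° — the wind blows toward the southwest.

225°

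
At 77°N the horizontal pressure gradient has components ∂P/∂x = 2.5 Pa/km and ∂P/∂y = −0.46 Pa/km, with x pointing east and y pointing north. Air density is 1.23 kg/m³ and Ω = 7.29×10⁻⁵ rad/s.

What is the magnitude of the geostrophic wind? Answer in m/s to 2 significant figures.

Coriolis parameter at 77°N:
f = 2Ω sin φ = 2 × 7.29×10⁻⁵ × sin 77° = 1.42×10⁻⁴ s⁻¹
Component geostrophic relations (x east, y north):
u_g = −(1/(fρ)) ∂P/∂y,  v_g = (1/(fρ)) ∂P/∂x
u_g = −(−0.46×10⁻³)/(1.42×10⁻⁴ × 1.23) = 2.63 m/s;  v_g = (2.5×10⁻³)/(1.42×10⁻⁴ × 1.23) = 14.3 m/s
|V_g| = √(u_g² + v_g²) = 14.5 m/s

15 m/s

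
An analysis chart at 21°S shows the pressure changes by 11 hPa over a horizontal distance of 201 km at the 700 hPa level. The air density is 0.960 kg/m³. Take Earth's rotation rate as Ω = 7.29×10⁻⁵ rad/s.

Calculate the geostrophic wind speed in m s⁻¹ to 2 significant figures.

110 m s⁻¹

Coriolis parameter at 21°S:
f = 2Ω sin φ = 2 × 7.29×10⁻⁵ × sin 21° = 5.23×10⁻⁵ s⁻¹
Pressure gradient: |∂P/∂n| = 1100 Pa / 201000 m = 5.47×10⁻³ Pa/m
Geostrophic balance (pressure-gradient force = Coriolis force):
V_g = (1/(fρ)) |∂P/∂n| = 5.47×10⁻³ / (5.23×10⁻⁵ × 0.960) = 109 m/s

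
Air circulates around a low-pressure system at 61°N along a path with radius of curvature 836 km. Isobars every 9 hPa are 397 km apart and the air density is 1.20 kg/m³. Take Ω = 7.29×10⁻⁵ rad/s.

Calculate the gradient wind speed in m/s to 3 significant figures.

Coriolis parameter at 61°N:
f = 2Ω sin φ = 2 × 7.29×10⁻⁵ × sin 61° = 1.28×10⁻⁴ s⁻¹
Pressure gradient: |∂P/∂n| = 900 Pa / 397000 m = 2.27×10⁻³ Pa/m
Geostrophic speed: V_g = |∂P/∂n|/(fρ) = 2.27×10⁻³/(1.28×10⁻⁴ × 1.20) = 14.8 m/s
Around a low, centrifugal force acts outward with Coriolis, so pressure-gradient force balances both:
(1/ρ)|∂P/∂n| = fV + V²/R  →  V² + fR·V − fR·V_g = 0
With fR = 1.28×10⁻⁴ × 836×10³ m = 107 m/s:
V = [−fR + √((fR)² + 4 fR V_g)]/2 = [−107 + √(107² + 4×107×14.8)]/2 = 13.2 m/s
Subgeostrophic (V < V_g = 14.8 m/s), as expected around a low.

13.2 m/s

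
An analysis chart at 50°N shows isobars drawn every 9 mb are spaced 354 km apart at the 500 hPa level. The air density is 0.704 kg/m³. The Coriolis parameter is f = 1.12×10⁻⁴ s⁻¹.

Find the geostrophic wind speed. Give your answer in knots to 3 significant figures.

62.7 knots

Pressure gradient: |∂P/∂n| = 900 Pa / 354000 m = 2.54×10⁻³ Pa/m
Geostrophic balance (pressure-gradient force = Coriolis force):
V_g = (1/(fρ)) |∂P/∂n| = 2.54×10⁻³ / (1.12×10⁻⁴ × 0.704) = 32.2 m/s
Converting: 32.2 m/s × 1.944 = 62.7 knots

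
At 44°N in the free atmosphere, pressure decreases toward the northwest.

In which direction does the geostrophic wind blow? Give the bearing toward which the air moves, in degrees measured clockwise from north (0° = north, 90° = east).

The pressure-gradient force points toward the northwest (bearing 315°).
Geostrophic balance: in the Northern Hemisphere the Coriolis force deflects motion to the right, so the geostrophic wind blows 90° to the right of the pressure-gradient force (low pressure on the left).
Rotating 315° by 90° clockwise gives 045° — the wind blows toward the northeast.

045°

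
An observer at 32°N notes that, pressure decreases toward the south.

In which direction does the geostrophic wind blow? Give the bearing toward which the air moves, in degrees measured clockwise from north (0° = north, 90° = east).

The pressure-gradient force points toward the south (bearing 180°).
Geostrophic balance: in the Northern Hemisphere the Coriolis force deflects motion to the right, so the geostrophic wind blows 90° to the right of the pressure-gradient force (low pressure on the left).
Rotating 180° by 90° clockwise gives 270° — the wind blows toward the west.

270°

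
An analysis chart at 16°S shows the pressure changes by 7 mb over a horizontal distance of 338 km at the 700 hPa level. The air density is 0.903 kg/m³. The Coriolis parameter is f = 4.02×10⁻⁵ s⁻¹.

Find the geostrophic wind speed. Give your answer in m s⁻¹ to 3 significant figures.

57.1 m s⁻¹

Pressure gradient: |∂P/∂n| = 700 Pa / 338000 m = 2.07×10⁻³ Pa/m
Geostrophic balance (pressure-gradient force = Coriolis force):
V_g = (1/(fρ)) |∂P/∂n| = 2.07×10⁻³ / (4.02×10⁻⁵ × 0.903) = 57.1 m/s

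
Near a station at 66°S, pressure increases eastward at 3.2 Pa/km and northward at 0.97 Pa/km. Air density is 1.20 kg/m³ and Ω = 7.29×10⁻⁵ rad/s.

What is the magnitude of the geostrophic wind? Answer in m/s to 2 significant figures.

Coriolis parameter at 66°S:
f = 2Ω sin φ = 2 × 7.29×10⁻⁵ × sin 66° = 1.33×10⁻⁴ s⁻¹
In the Southern Hemisphere f is negative: f = −1.33×10⁻⁴ s⁻¹.
Component geostrophic relations (x east, y north):
u_g = −(1/(fρ)) ∂P/∂y,  v_g = (1/(fρ)) ∂P/∂x
u_g = −(0.97×10⁻³)/(−1.33×10⁻⁴ × 1.20) = 6.07 m/s;  v_g = (3.2×10⁻³)/(−1.33×10⁻⁴ × 1.20) = −20.0 m/s
|V_g| = √(u_g² + v_g²) = 20.9 m/s

21 m/s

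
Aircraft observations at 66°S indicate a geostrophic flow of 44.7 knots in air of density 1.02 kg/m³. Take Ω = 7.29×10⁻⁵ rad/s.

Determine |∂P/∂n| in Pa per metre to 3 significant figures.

Coriolis parameter at 66°S:
f = 2Ω sin φ = 2 × 7.29×10⁻⁵ × sin 66° = 1.33×10⁻⁴ s⁻¹
Wind speed in SI: 44.7 knots = 23.0 m/s
Geostrophic balance rearranged: |∂P/∂n| = f ρ V_g
|∂P/∂n| = 1.33×10⁻⁴ × 1.02 × 23.0 = 3.12×10⁻³ Pa/m

3.12×10⁻³ Pa/m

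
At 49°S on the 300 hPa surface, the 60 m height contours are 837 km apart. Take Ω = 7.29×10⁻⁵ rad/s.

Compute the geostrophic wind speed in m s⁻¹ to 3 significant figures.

6.39 m s⁻¹

Coriolis parameter at 49°S:
f = 2Ω sin φ = 2 × 7.29×10⁻⁵ × sin 49° = 1.10×10⁻⁴ s⁻¹
Height gradient: |∂Z/∂n| = 60 m / 837000 m = 7.17×10⁻⁵
On a pressure surface, geostrophic balance gives V_g = (g/f)|∂Z/∂n|:
V_g = 9.81 × 7.17×10⁻⁵ / 1.10×10⁻⁴ = 6.39 m/s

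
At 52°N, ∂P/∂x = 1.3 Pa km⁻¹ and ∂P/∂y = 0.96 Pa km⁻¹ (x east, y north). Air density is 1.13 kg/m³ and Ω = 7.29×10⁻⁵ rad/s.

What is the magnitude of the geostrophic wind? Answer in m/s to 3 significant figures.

Coriolis parameter at 52°N:
f = 2Ω sin φ = 2 × 7.29×10⁻⁵ × sin 52° = 1.15×10⁻⁴ s⁻¹
Component geostrophic relations (x east, y north):
u_g = −(1/(fρ)) ∂P/∂y,  v_g = (1/(fρ)) ∂P/∂x
u_g = −(0.96×10⁻³)/(1.15×10⁻⁴ × 1.13) = −7.39 m/s;  v_g = (1.3×10⁻³)/(1.15×10⁻⁴ × 1.13) = 10.0 m/s
|V_g| = √(u_g² + v_g²) = 12.4 m/s

12.4 m/s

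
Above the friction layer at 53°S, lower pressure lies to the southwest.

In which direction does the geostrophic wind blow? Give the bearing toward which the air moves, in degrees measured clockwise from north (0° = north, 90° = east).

135°

The pressure-gradient force points toward the southwest (bearing 225°).
Geostrophic balance: in the Southern Hemisphere the Coriolis force deflects motion to the left, so the geostrophic wind blows 90° to the left of the pressure-gradient force (low pressure on the right).
Rotating 225° by 90° counterclockwise gives 135° — the wind blows toward the southeast.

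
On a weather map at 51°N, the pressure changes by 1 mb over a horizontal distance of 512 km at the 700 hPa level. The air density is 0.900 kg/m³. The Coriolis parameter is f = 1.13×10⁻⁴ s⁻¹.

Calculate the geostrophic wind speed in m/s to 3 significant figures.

Pressure gradient: |∂P/∂n| = 100 Pa / 512000 m = 1.95×10⁻⁴ Pa/m
Geostrophic balance (pressure-gradient force = Coriolis force):
V_g = (1/(fρ)) |∂P/∂n| = 1.95×10⁻⁴ / (1.13×10⁻⁴ × 0.900) = 1.92 m/s

1.92 m/s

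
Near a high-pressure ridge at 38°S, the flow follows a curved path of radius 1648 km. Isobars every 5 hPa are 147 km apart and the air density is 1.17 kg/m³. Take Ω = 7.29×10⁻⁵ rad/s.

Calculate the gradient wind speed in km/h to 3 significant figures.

172 km/h

Coriolis parameter at 38°S:
f = 2Ω sin φ = 2 × 7.29×10⁻⁵ × sin 38° = 8.98×10⁻⁵ s⁻¹
Pressure gradient: |∂P/∂n| = 500 Pa / 147000 m = 3.40×10⁻³ Pa/m
Geostrophic speed: V_g = |∂P/∂n|/(fρ) = 3.40×10⁻³/(8.98×10⁻⁵ × 1.17) = 32.4 m/s
Around a high, pressure-gradient force acts outward with centrifugal, so Coriolis balances both:
fV = (1/ρ)|∂P/∂n| + V²/R  →  V² − fR·V + fR·V_g = 0
With fR = 8.98×10⁻⁵ × 1648×10³ m = 148 m/s:
V = [fR − √((fR)² − 4 fR V_g)]/2 = [148 − √(148² − 4×148×32.4)]/2 = 47.9 m/s
Supergeostrophic (V > V_g = 32.4 m/s), as expected around a high.
Converting: 47.9 m/s × 3.6 = 172 km/h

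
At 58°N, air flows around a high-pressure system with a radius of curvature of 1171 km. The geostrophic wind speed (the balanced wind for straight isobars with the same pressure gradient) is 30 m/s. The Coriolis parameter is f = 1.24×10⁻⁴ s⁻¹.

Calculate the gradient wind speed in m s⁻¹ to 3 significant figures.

42.4 m s⁻¹

Around a high, pressure-gradient force acts outward with centrifugal, so Coriolis balances both:
fV = (1/ρ)|∂P/∂n| + V²/R  →  V² − fR·V + fR·V_g = 0
With fR = 1.24×10⁻⁴ × 1171×10³ m = 145 m/s:
V = [fR − √((fR)² − 4 fR V_g)]/2 = [145 − √(145² − 4×145×30)]/2 = 42.4 m/s
Supergeostrophic (V > V_g = 30 m/s), as expected around a high.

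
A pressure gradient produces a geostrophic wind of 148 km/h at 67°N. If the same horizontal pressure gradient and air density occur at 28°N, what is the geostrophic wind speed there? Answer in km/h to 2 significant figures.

With the same pressure gradient and density, V_g ∝ 1/f ∝ 1/sin φ.
V₂ = V₁ · sin φ₁ / sin φ₂ = 148 × sin 67° / sin 28°
V₂ = 148 × 0.9205/0.4695 = 290 km/h

290 km/h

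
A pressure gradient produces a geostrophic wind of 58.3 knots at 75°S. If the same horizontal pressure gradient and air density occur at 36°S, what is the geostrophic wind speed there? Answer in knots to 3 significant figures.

95.8 knots

With the same pressure gradient and density, V_g ∝ 1/f ∝ 1/sin φ.
V₂ = V₁ · sin φ₁ / sin φ₂ = 58.3 × sin 75° / sin 36°
V₂ = 58.3 × 0.9659/0.5878 = 95.8 knots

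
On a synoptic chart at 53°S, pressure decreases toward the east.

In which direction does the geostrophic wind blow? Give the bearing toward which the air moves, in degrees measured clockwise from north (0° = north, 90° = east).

000°

The pressure-gradient force points toward the east (bearing 090°).
Geostrophic balance: in the Southern Hemisphere the Coriolis force deflects motion to the left, so the geostrophic wind blows 90° to the left of the pressure-gradient force (low pressure on the right).
Rotating 090° by 90° counterclockwise gives 000° — the wind blows toward the north.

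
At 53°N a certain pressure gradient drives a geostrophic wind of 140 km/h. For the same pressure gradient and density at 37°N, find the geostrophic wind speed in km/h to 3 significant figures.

186 km/h

With the same pressure gradient and density, V_g ∝ 1/f ∝ 1/sin φ.
V₂ = V₁ · sin φ₁ / sin φ₂ = 140 × sin 53° / sin 37°
V₂ = 140 × 0.7986/0.6018 = 186 km/h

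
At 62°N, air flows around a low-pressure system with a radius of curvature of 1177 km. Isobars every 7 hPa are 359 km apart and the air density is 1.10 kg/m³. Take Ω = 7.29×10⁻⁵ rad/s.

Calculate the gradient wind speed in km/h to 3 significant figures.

45.7 km/h

Coriolis parameter at 62°N:
f = 2Ω sin φ = 2 × 7.29×10⁻⁵ × sin 62° = 1.29×10⁻⁴ s⁻¹
Pressure gradient: |∂P/∂n| = 700 Pa / 359000 m = 1.95×10⁻³ Pa/m
Geostrophic speed: V_g = |∂P/∂n|/(fρ) = 1.95×10⁻³/(1.29×10⁻⁴ × 1.10) = 13.8 m/s
Around a low, centrifugal force acts outward with Coriolis, so pressure-gradient force balances both:
(1/ρ)|∂P/∂n| = fV + V²/R  →  V² + fR·V − fR·V_g = 0
With fR = 1.29×10⁻⁴ × 1177×10³ m = 152 m/s:
V = [−fR + √((fR)² + 4 fR V_g)]/2 = [−152 + √(152² + 4×152×13.8)]/2 = 12.7 m/s
Subgeostrophic (V < V_g = 13.8 m/s), as expected around a low.
Converting: 12.7 m/s × 3.6 = 45.7 km/h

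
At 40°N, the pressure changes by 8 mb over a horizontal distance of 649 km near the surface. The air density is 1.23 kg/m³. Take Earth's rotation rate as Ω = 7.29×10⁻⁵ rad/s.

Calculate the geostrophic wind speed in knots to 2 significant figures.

21 knots

Coriolis parameter at 40°N:
f = 2Ω sin φ = 2 × 7.29×10⁻⁵ × sin 40° = 9.37×10⁻⁵ s⁻¹
Pressure gradient: |∂P/∂n| = 800 Pa / 649000 m = 1.23×10⁻³ Pa/m
Geostrophic balance (pressure-gradient force = Coriolis force):
V_g = (1/(fρ)) |∂P/∂n| = 1.23×10⁻³ / (9.37×10⁻⁵ × 1.23) = 10.7 m/s
Converting: 10.7 m/s × 1.944 = 21 knots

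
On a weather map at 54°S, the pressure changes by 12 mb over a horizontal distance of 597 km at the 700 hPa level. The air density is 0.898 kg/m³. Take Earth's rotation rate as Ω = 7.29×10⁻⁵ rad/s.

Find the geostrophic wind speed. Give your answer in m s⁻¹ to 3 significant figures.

Coriolis parameter at 54°S:
f = 2Ω sin φ = 2 × 7.29×10⁻⁵ × sin 54° = 1.18×10⁻⁴ s⁻¹
Pressure gradient: |∂P/∂n| = 1200 Pa / 597000 m = 2.01×10⁻³ Pa/m
Geostrophic balance (pressure-gradient force = Coriolis force):
V_g = (1/(fρ)) |∂P/∂n| = 2.01×10⁻³ / (1.18×10⁻⁴ × 0.898) = 19.0 m/s

19.0 m s⁻¹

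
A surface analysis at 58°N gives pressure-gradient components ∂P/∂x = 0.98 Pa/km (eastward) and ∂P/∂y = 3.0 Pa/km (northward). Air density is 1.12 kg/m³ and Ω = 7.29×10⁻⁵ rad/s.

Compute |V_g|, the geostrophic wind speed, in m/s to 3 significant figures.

22.8 m/s

Coriolis parameter at 58°N:
f = 2Ω sin φ = 2 × 7.29×10⁻⁵ × sin 58° = 1.24×10⁻⁴ s⁻¹
Component geostrophic relations (x east, y north):
u_g = −(1/(fρ)) ∂P/∂y,  v_g = (1/(fρ)) ∂P/∂x
u_g = −(3.0×10⁻³)/(1.24×10⁻⁴ × 1.12) = −21.7 m/s;  v_g = (0.98×10⁻³)/(1.24×10⁻⁴ × 1.12) = 7.08 m/s
|V_g| = √(u_g² + v_g²) = 22.8 m/s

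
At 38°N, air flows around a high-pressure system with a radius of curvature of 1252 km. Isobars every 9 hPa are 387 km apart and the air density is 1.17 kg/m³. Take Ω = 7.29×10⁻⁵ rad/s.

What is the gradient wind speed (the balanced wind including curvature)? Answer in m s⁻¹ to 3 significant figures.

30.3 m s⁻¹

Coriolis parameter at 38°N:
f = 2Ω sin φ = 2 × 7.29×10⁻⁵ × sin 38° = 8.98×10⁻⁵ s⁻¹
Pressure gradient: |∂P/∂n| = 900 Pa / 387000 m = 2.33×10⁻³ Pa/m
Geostrophic speed: V_g = |∂P/∂n|/(fρ) = 2.33×10⁻³/(8.98×10⁻⁵ × 1.17) = 22.1 m/s
Around a high, pressure-gradient force acts outward with centrifugal, so Coriolis balances both:
fV = (1/ρ)|∂P/∂n| + V²/R  →  V² − fR·V + fR·V_g = 0
With fR = 8.98×10⁻⁵ × 1252×10³ m = 112 m/s:
V = [fR − √((fR)² − 4 fR V_g)]/2 = [112 − √(112² − 4×112×22.1)]/2 = 30.3 m/s
Supergeostrophic (V > V_g = 22.1 m/s), as expected around a high.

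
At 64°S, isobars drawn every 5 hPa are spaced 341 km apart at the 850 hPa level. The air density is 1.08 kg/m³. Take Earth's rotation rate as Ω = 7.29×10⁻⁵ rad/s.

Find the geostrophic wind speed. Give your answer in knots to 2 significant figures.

20 knots

Coriolis parameter at 64°S:
f = 2Ω sin φ = 2 × 7.29×10⁻⁵ × sin 64° = 1.31×10⁻⁴ s⁻¹
Pressure gradient: |∂P/∂n| = 500 Pa / 341000 m = 1.47×10⁻³ Pa/m
Geostrophic balance (pressure-gradient force = Coriolis force):
V_g = (1/(fρ)) |∂P/∂n| = 1.47×10⁻³ / (1.31×10⁻⁴ × 1.08) = 10.4 m/s
Converting: 10.4 m/s × 1.944 = 20 knots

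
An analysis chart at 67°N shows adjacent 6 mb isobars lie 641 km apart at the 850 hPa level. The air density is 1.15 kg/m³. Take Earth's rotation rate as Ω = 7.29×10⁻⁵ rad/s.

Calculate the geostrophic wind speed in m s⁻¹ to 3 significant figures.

Coriolis parameter at 67°N:
f = 2Ω sin φ = 2 × 7.29×10⁻⁵ × sin 67° = 1.34×10⁻⁴ s⁻¹
Pressure gradient: |∂P/∂n| = 600 Pa / 641000 m = 9.36×10⁻⁴ Pa/m
Geostrophic balance (pressure-gradient force = Coriolis force):
V_g = (1/(fρ)) |∂P/∂n| = 9.36×10⁻⁴ / (1.34×10⁻⁴ × 1.15) = 6.06 m/s

6.06 m s⁻¹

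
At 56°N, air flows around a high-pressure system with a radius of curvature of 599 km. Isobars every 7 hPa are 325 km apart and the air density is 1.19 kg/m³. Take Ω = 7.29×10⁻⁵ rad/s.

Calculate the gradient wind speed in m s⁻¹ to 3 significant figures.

Coriolis parameter at 56°N:
f = 2Ω sin φ = 2 × 7.29×10⁻⁵ × sin 56° = 1.21×10⁻⁴ s⁻¹
Pressure gradient: |∂P/∂n| = 700 Pa / 325000 m = 2.15×10⁻³ Pa/m
Geostrophic speed: V_g = |∂P/∂n|/(fρ) = 2.15×10⁻³/(1.21×10⁻⁴ × 1.19) = 15.0 m/s
Around a high, pressure-gradient force acts outward with centrifugal, so Coriolis balances both:
fV = (1/ρ)|∂P/∂n| + V²/R  →  V² − fR·V + fR·V_g = 0
With fR = 1.21×10⁻⁴ × 599×10³ m = 72.4 m/s:
V = [fR − √((fR)² − 4 fR V_g)]/2 = [72.4 − √(72.4² − 4×72.4×15)]/2 = 21.2 m/s
Supergeostrophic (V > V_g = 15 m/s), as expected around a high.

21.2 m s⁻¹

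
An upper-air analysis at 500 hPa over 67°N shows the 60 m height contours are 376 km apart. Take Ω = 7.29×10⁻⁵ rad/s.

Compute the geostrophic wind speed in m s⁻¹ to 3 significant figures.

11.7 m s⁻¹

Coriolis parameter at 67°N:
f = 2Ω sin φ = 2 × 7.29×10⁻⁵ × sin 67° = 1.34×10⁻⁴ s⁻¹
Height gradient: |∂Z/∂n| = 60 m / 376000 m = 1.60×10⁻⁴
On a pressure surface, geostrophic balance gives V_g = (g/f)|∂Z/∂n|:
V_g = 9.81 × 1.60×10⁻⁴ / 1.34×10⁻⁴ = 11.7 m/s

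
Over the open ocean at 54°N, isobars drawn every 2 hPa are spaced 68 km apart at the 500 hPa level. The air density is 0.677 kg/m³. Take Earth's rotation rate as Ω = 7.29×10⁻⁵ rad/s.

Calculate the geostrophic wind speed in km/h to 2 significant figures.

Coriolis parameter at 54°N:
f = 2Ω sin φ = 2 × 7.29×10⁻⁵ × sin 54° = 1.18×10⁻⁴ s⁻¹
Pressure gradient: |∂P/∂n| = 200 Pa / 68000 m = 2.94×10⁻³ Pa/m
Geostrophic balance (pressure-gradient force = Coriolis force):
V_g = (1/(fρ)) |∂P/∂n| = 2.94×10⁻³ / (1.18×10⁻⁴ × 0.677) = 36.8 m/s
Converting: 36.8 m/s × 3.6 = 130 km/h

130 km/h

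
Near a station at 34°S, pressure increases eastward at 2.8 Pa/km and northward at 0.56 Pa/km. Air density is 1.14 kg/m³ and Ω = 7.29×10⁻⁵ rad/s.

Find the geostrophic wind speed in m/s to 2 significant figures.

Coriolis parameter at 34°S:
f = 2Ω sin φ = 2 × 7.29×10⁻⁵ × sin 34° = 8.15×10⁻⁵ s⁻¹
In the Southern Hemisphere f is negative: f = −8.15×10⁻⁵ s⁻¹.
Component geostrophic relations (x east, y north):
u_g = −(1/(fρ)) ∂P/∂y,  v_g = (1/(fρ)) ∂P/∂x
u_g = −(0.56×10⁻³)/(−8.15×10⁻⁵ × 1.14) = 6.03 m/s;  v_g = (2.8×10⁻³)/(−8.15×10⁻⁵ × 1.14) = −30.1 m/s
|V_g| = √(u_g² + v_g²) = 30.7 m/s

31 m/s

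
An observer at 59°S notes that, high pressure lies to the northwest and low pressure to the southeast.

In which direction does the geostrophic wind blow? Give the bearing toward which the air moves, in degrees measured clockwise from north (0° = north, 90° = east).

045°

The pressure-gradient force points toward the southeast (bearing 135°).
Geostrophic balance: in the Southern Hemisphere the Coriolis force deflects motion to the left, so the geostrophic wind blows 90° to the left of the pressure-gradient force (low pressure on the right).
Rotating 135° by 90° counterclockwise gives 045° — the wind blows toward the northeast.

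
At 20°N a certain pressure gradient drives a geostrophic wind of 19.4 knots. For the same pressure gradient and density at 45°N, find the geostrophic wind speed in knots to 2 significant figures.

9.4 knots

With the same pressure gradient and density, V_g ∝ 1/f ∝ 1/sin φ.
V₂ = V₁ · sin φ₁ / sin φ₂ = 19.4 × sin 20° / sin 45°
V₂ = 19.4 × 0.3420/0.7071 = 9.4 knots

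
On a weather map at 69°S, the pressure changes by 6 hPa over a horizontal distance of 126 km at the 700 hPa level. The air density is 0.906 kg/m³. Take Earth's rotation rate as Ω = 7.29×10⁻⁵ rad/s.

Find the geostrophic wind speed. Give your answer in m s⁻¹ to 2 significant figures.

Coriolis parameter at 69°S:
f = 2Ω sin φ = 2 × 7.29×10⁻⁵ × sin 69° = 1.36×10⁻⁴ s⁻¹
Pressure gradient: |∂P/∂n| = 600 Pa / 126000 m = 4.76×10⁻³ Pa/m
Geostrophic balance (pressure-gradient force = Coriolis force):
V_g = (1/(fρ)) |∂P/∂n| = 4.76×10⁻³ / (1.36×10⁻⁴ × 0.906) = 38.6 m/s

39 m s⁻¹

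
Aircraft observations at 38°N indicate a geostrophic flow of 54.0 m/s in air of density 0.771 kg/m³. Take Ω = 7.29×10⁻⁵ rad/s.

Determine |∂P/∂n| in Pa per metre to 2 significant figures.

3.7×10⁻³ Pa/m

Coriolis parameter at 38°N:
f = 2Ω sin φ = 2 × 7.29×10⁻⁵ × sin 38° = 8.98×10⁻⁵ s⁻¹
Geostrophic balance rearranged: |∂P/∂n| = f ρ V_g
|∂P/∂n| = 8.98×10⁻⁵ × 0.771 × 54.0 = 3.74×10⁻³ Pa/m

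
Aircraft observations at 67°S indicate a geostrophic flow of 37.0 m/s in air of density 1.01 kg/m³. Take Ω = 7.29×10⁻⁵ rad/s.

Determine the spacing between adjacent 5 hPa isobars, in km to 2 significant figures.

Coriolis parameter at 67°S:
f = 2Ω sin φ = 2 × 7.29×10⁻⁵ × sin 67° = 1.34×10⁻⁴ s⁻¹
Geostrophic balance rearranged: |∂P/∂n| = f ρ V_g
|∂P/∂n| = 1.34×10⁻⁴ × 1.01 × 37.0 = 5.02×10⁻³ Pa/m
Isobar spacing: Δn = ΔP/|∂P/∂n| = 500 Pa / 5.02×10⁻³ Pa/m = 99693 m ≈ 100 km

100 km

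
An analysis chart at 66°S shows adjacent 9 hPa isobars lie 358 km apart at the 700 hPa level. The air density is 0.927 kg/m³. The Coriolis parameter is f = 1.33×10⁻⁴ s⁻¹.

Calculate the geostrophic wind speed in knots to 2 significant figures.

Pressure gradient: |∂P/∂n| = 900 Pa / 358000 m = 2.51×10⁻³ Pa/m
Geostrophic balance (pressure-gradient force = Coriolis force):
V_g = (1/(fρ)) |∂P/∂n| = 2.51×10⁻³ / (1.33×10⁻⁴ × 0.927) = 20.4 m/s
Converting: 20.4 m/s × 1.944 = 40 knots

40 knots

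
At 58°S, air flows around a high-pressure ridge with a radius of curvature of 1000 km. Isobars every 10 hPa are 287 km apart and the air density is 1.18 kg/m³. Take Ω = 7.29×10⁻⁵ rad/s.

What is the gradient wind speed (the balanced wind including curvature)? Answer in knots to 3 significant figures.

62.9 knots

Coriolis parameter at 58°S:
f = 2Ω sin φ = 2 × 7.29×10⁻⁵ × sin 58° = 1.24×10⁻⁴ s⁻¹
Pressure gradient: |∂P/∂n| = 1000 Pa / 287000 m = 3.48×10⁻³ Pa/m
Geostrophic speed: V_g = |∂P/∂n|/(fρ) = 3.48×10⁻³/(1.24×10⁻⁴ × 1.18) = 23.9 m/s
Around a high, pressure-gradient force acts outward with centrifugal, so Coriolis balances both:
fV = (1/ρ)|∂P/∂n| + V²/R  →  V² − fR·V + fR·V_g = 0
With fR = 1.24×10⁻⁴ × 1000×10³ m = 124 m/s:
V = [fR − √((fR)² − 4 fR V_g)]/2 = [124 − √(124² − 4×124×23.9)]/2 = 32.3 m/s
Supergeostrophic (V > V_g = 23.9 m/s), as expected around a high.
Converting: 32.3 m/s × 1.944 = 62.9 knots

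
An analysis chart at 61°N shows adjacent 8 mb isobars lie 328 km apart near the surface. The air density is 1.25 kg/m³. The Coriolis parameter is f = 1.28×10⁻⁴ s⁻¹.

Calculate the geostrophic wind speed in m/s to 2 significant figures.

15 m/s

Pressure gradient: |∂P/∂n| = 800 Pa / 328000 m = 2.44×10⁻³ Pa/m
Geostrophic balance (pressure-gradient force = Coriolis force):
V_g = (1/(fρ)) |∂P/∂n| = 2.44×10⁻³ / (1.28×10⁻⁴ × 1.25) = 15.2 m/s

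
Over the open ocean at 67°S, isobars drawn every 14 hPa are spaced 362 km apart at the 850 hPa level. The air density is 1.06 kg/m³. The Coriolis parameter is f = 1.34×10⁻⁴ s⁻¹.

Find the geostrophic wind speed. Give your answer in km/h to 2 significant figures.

Pressure gradient: |∂P/∂n| = 1400 Pa / 362000 m = 3.87×10⁻³ Pa/m
Geostrophic balance (pressure-gradient force = Coriolis force):
V_g = (1/(fρ)) |∂P/∂n| = 3.87×10⁻³ / (1.34×10⁻⁴ × 1.06) = 27.2 m/s
Converting: 27.2 m/s × 3.6 = 98 km/h

98 km/h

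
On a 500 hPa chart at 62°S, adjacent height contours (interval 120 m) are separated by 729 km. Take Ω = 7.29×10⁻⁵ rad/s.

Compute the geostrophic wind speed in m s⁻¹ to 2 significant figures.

Coriolis parameter at 62°S:
f = 2Ω sin φ = 2 × 7.29×10⁻⁵ × sin 62° = 1.29×10⁻⁴ s⁻¹
Height gradient: |∂Z/∂n| = 120 m / 729000 m = 1.65×10⁻⁴
On a pressure surface, geostrophic balance gives V_g = (g/f)|∂Z/∂n|:
V_g = 9.81 × 1.65×10⁻⁴ / 1.29×10⁻⁴ = 12.5 m/s

13 m s⁻¹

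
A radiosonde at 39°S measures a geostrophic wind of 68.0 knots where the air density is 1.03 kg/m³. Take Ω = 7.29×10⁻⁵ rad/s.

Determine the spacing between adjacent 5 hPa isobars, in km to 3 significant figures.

151 km

Coriolis parameter at 39°S:
f = 2Ω sin φ = 2 × 7.29×10⁻⁵ × sin 39° = 9.18×10⁻⁵ s⁻¹
Wind speed in SI: 68.0 knots = 35.0 m/s
Geostrophic balance rearranged: |∂P/∂n| = f ρ V_g
|∂P/∂n| = 9.18×10⁻⁵ × 1.03 × 35.0 = 3.31×10⁻³ Pa/m
Isobar spacing: Δn = ΔP/|∂P/∂n| = 500 Pa / 3.31×10⁻³ Pa/m = 151236 m ≈ 151 km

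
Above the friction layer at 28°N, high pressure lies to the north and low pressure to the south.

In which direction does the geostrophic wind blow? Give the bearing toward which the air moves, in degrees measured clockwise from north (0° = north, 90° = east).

The pressure-gradient force points toward the south (bearing 180°).
Geostrophic balance: in the Northern Hemisphere the Coriolis force deflects motion to the right, so the geostrophic wind blows 90° to the right of the pressure-gradient force (low pressure on the left).
Rotating 180° by 90° clockwise gives 270° — the wind blows toward the west.

270°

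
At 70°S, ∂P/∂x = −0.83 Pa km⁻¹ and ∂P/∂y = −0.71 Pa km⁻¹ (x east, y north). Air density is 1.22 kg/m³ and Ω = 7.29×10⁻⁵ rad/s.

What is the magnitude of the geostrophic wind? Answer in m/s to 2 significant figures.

6.5 m/s

Coriolis parameter at 70°S:
f = 2Ω sin φ = 2 × 7.29×10⁻⁵ × sin 70° = 1.37×10⁻⁴ s⁻¹
In the Southern Hemisphere f is negative: f = −1.37×10⁻⁴ s⁻¹.
Component geostrophic relations (x east, y north):
u_g = −(1/(fρ)) ∂P/∂y,  v_g = (1/(fρ)) ∂P/∂x
u_g = −(−0.71×10⁻³)/(−1.37×10⁻⁴ × 1.22) = −4.25 m/s;  v_g = (−0.83×10⁻³)/(−1.37×10⁻⁴ × 1.22) = 4.97 m/s
|V_g| = √(u_g² + v_g²) = 6.53 m/s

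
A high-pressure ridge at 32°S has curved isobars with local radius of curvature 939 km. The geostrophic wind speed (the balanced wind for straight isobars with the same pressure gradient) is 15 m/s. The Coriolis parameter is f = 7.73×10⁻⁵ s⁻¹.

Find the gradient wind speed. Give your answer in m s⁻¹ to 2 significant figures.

21 m s⁻¹

Around a high, pressure-gradient force acts outward with centrifugal, so Coriolis balances both:
fV = (1/ρ)|∂P/∂n| + V²/R  →  V² − fR·V + fR·V_g = 0
With fR = 7.73×10⁻⁵ × 939×10³ m = 72.6 m/s:
V = [fR − √((fR)² − 4 fR V_g)]/2 = [72.6 − √(72.6² − 4×72.6×15)]/2 = 21.2 m/s
Supergeostrophic (V > V_g = 15 m/s), as expected around a high.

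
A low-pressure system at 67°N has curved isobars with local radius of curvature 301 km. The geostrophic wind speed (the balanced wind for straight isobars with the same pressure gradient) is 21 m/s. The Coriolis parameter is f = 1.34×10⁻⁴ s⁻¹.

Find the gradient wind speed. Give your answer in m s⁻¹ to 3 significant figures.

15.2 m s⁻¹

Around a low, centrifugal force acts outward with Coriolis, so pressure-gradient force balances both:
(1/ρ)|∂P/∂n| = fV + V²/R  →  V² + fR·V − fR·V_g = 0
With fR = 1.34×10⁻⁴ × 301×10³ m = 40.3 m/s:
V = [−fR + √((fR)² + 4 fR V_g)]/2 = [−40.3 + √(40.3² + 4×40.3×21)]/2 = 15.2 m/s
Subgeostrophic (V < V_g = 21 m/s), as expected around a low.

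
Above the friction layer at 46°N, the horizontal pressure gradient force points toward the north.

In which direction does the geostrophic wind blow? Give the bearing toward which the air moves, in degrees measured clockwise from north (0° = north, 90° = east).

The pressure-gradient force points toward the north (bearing 000°).
Geostrophic balance: in the Northern Hemisphere the Coriolis force deflects motion to the right, so the geostrophic wind blows 90° to the right of the pressure-gradient force (low pressure on the left).
Rotating 000° by 90° clockwise gives 090° — the wind blows toward the east.

090°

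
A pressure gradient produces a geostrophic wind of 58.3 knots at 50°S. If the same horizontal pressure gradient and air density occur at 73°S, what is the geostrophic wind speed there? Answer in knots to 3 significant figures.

With the same pressure gradient and density, V_g ∝ 1/f ∝ 1/sin φ.
V₂ = V₁ · sin φ₁ / sin φ₂ = 58.3 × sin 50° / sin 73°
V₂ = 58.3 × 0.7660/0.9563 = 46.7 knots

46.7 knots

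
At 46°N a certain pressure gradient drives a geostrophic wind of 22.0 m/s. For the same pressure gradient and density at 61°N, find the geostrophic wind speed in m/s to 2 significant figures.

18 m/s

With the same pressure gradient and density, V_g ∝ 1/f ∝ 1/sin φ.
V₂ = V₁ · sin φ₁ / sin φ₂ = 22.0 × sin 46° / sin 61°
V₂ = 22.0 × 0.7193/0.8746 = 18 m/s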